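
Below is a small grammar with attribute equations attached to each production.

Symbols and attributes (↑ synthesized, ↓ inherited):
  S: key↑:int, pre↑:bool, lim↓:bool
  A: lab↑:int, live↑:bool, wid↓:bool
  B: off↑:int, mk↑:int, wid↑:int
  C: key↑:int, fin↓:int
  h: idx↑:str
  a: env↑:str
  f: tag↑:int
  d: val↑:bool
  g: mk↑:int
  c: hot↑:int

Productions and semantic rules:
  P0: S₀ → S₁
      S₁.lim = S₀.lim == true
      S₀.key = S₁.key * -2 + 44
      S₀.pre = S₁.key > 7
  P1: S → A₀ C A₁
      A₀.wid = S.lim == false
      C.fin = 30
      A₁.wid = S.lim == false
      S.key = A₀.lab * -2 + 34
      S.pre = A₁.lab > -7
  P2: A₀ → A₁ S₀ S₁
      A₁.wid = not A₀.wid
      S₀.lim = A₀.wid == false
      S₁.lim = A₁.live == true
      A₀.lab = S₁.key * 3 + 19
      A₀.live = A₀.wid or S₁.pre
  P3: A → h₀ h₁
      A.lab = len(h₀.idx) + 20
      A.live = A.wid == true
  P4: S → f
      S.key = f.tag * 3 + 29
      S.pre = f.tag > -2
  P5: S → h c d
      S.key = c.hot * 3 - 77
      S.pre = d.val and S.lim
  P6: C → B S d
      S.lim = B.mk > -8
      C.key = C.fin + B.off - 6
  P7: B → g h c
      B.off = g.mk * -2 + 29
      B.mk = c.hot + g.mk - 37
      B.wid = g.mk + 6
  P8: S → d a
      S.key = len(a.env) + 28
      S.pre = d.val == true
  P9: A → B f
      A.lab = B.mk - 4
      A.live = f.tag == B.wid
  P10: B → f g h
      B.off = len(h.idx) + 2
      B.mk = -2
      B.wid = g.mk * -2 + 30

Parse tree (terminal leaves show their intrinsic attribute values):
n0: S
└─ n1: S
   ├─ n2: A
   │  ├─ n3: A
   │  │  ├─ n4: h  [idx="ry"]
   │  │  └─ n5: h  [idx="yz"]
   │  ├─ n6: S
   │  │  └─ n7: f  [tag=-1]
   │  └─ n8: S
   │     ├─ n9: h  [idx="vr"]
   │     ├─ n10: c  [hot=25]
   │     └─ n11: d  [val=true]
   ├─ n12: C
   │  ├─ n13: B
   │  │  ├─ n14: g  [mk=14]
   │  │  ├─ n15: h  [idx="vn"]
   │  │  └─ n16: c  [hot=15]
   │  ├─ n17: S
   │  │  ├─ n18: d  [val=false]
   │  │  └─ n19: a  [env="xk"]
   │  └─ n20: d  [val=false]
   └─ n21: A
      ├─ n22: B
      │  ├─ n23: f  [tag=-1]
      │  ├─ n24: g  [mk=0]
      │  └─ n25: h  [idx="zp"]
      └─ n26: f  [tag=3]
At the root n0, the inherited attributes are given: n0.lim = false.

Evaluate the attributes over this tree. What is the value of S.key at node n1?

8

1. n0.lim = false  [given at root]
2. n1.lim = false  [S₀.lim == true]
3. n2.wid = true  [S.lim == false]
4. n3.wid = false  [not A₀.wid]
5. n4.idx = "ry"  [terminal]
6. n5.idx = "yz"  [terminal]
7. n3.lab = 22  [len(h₀.idx) + 20]
8. n3.live = false  [A.wid == true]
9. n6.lim = false  [A₀.wid == false]
10. n7.tag = -1  [terminal]
11. n6.key = 26  [f.tag * 3 + 29]
12. n6.pre = true  [f.tag > -2]
13. n8.lim = false  [A₁.live == true]
14. n9.idx = "vr"  [terminal]
15. n10.hot = 25  [terminal]
16. n11.val = true  [terminal]
17. n8.key = -2  [c.hot * 3 - 77]
18. n8.pre = false  [d.val and S.lim]
19. n2.lab = 13  [S₁.key * 3 + 19]
20. n2.live = true  [A₀.wid or S₁.pre]
21. n12.fin = 30  [30]
22. n14.mk = 14  [terminal]
23. n15.idx = "vn"  [terminal]
24. n16.hot = 15  [terminal]
25. n13.off = 1  [g.mk * -2 + 29]
26. n13.mk = -8  [c.hot + g.mk - 37]
27. n13.wid = 20  [g.mk + 6]
28. n17.lim = false  [B.mk > -8]
29. n18.val = false  [terminal]
30. n19.env = "xk"  [terminal]
31. n17.key = 30  [len(a.env) + 28]
32. n17.pre = false  [d.val == true]
33. n20.val = false  [terminal]
34. n12.key = 25  [C.fin + B.off - 6]
35. n21.wid = true  [S.lim == false]
36. n23.tag = -1  [terminal]
37. n24.mk = 0  [terminal]
38. n25.idx = "zp"  [terminal]
39. n22.off = 4  [len(h.idx) + 2]
40. n22.mk = -2  [-2]
41. n22.wid = 30  [g.mk * -2 + 30]
42. n26.tag = 3  [terminal]
43. n21.lab = -6  [B.mk - 4]
44. n21.live = false  [f.tag == B.wid]
45. n1.key = 8  [A₀.lab * -2 + 34]
46. n1.pre = true  [A₁.lab > -7]
47. n0.key = 28  [S₁.key * -2 + 44]
48. n0.pre = true  [S₁.key > 7]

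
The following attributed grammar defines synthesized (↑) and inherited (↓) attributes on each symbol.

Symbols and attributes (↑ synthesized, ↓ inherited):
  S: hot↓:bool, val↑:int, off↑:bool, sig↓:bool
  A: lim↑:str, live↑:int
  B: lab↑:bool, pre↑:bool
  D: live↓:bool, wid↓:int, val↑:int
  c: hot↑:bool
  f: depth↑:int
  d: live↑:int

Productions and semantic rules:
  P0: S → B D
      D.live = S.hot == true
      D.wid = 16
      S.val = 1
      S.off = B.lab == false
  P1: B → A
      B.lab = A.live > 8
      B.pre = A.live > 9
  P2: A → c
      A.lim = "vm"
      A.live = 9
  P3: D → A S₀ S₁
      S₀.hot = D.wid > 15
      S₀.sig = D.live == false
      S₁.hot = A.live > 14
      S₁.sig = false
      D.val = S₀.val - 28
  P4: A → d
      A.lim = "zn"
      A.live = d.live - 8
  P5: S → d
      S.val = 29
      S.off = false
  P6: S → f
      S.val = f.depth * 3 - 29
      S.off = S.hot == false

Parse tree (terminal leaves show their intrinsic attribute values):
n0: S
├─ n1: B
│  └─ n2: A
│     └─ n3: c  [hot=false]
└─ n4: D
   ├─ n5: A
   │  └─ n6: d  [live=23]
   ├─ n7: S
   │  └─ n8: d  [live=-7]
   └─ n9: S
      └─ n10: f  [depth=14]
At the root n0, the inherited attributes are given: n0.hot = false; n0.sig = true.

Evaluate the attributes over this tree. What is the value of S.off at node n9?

1. n0.hot = false  [given at root]
2. n0.sig = true  [given at root]
3. n3.hot = false  [terminal]
4. n2.lim = "vm"  ["vm"]
5. n2.live = 9  [9]
6. n1.lab = true  [A.live > 8]
7. n1.pre = false  [A.live > 9]
8. n4.live = false  [S.hot == true]
9. n4.wid = 16  [16]
10. n6.live = 23  [terminal]
11. n5.lim = "zn"  ["zn"]
12. n5.live = 15  [d.live - 8]
13. n7.hot = true  [D.wid > 15]
14. n7.sig = true  [D.live == false]
15. n8.live = -7  [terminal]
16. n7.val = 29  [29]
17. n7.off = false  [false]
18. n9.hot = true  [A.live > 14]
19. n9.sig = false  [false]
20. n10.depth = 14  [terminal]
21. n9.val = 13  [f.depth * 3 - 29]
22. n9.off = false  [S.hot == false]
23. n4.val = 1  [S₀.val - 28]
24. n0.val = 1  [1]
25. n0.off = false  [B.lab == false]

false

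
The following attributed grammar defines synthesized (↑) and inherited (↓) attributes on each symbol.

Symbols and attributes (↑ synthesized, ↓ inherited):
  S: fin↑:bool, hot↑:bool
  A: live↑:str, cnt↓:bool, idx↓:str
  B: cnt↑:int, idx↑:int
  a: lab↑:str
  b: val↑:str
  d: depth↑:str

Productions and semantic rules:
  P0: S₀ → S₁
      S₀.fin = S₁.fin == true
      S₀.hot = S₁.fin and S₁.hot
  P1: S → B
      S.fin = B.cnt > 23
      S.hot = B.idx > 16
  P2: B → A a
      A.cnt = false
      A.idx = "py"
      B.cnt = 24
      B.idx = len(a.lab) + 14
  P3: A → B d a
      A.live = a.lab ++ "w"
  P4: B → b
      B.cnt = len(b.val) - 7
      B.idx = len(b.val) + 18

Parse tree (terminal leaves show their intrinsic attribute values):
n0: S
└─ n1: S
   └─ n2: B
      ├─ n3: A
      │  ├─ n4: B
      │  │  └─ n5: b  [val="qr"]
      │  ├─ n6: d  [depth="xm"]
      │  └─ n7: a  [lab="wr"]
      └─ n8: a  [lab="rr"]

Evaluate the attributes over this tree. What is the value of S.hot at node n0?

1. n3.cnt = false  [false]
2. n3.idx = "py"  ["py"]
3. n5.val = "qr"  [terminal]
4. n4.cnt = -5  [len(b.val) - 7]
5. n4.idx = 20  [len(b.val) + 18]
6. n6.depth = "xm"  [terminal]
7. n7.lab = "wr"  [terminal]
8. n3.live = "wrw"  [a.lab ++ "w"]
9. n8.lab = "rr"  [terminal]
10. n2.cnt = 24  [24]
11. n2.idx = 16  [len(a.lab) + 14]
12. n1.fin = true  [B.cnt > 23]
13. n1.hot = false  [B.idx > 16]
14. n0.fin = true  [S₁.fin == true]
15. n0.hot = false  [S₁.fin and S₁.hot]

false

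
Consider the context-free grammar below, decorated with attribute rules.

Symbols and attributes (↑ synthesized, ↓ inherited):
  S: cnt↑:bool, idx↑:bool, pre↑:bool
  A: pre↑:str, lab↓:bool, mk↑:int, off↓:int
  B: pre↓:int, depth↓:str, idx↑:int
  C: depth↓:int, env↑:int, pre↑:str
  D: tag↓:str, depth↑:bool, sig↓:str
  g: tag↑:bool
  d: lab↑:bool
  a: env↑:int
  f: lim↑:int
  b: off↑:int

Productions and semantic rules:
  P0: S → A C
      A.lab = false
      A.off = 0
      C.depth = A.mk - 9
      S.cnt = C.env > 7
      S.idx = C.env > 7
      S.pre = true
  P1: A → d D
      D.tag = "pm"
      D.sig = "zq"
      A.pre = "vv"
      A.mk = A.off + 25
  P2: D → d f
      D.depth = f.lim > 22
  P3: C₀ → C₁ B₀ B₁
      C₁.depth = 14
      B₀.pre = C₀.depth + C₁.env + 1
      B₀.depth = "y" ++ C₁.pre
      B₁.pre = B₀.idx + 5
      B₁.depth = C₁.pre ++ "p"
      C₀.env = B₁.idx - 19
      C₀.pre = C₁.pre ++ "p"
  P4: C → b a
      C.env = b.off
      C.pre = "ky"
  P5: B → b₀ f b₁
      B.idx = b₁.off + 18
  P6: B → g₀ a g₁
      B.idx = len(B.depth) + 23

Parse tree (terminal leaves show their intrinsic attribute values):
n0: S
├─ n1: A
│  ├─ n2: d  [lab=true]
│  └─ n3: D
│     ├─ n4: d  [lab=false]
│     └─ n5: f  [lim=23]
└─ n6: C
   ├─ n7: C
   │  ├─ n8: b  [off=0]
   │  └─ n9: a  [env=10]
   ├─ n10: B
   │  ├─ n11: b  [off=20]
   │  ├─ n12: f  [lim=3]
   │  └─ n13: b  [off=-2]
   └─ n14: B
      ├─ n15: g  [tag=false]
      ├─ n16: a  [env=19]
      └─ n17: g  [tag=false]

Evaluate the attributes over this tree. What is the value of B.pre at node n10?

17

1. n1.lab = false  [false]
2. n1.off = 0  [0]
3. n2.lab = true  [terminal]
4. n3.tag = "pm"  ["pm"]
5. n3.sig = "zq"  ["zq"]
6. n4.lab = false  [terminal]
7. n5.lim = 23  [terminal]
8. n3.depth = true  [f.lim > 22]
9. n1.pre = "vv"  ["vv"]
10. n1.mk = 25  [A.off + 25]
11. n6.depth = 16  [A.mk - 9]
12. n7.depth = 14  [14]
13. n8.off = 0  [terminal]
14. n9.env = 10  [terminal]
15. n7.env = 0  [b.off]
16. n7.pre = "ky"  ["ky"]
17. n10.pre = 17  [C₀.depth + C₁.env + 1]
18. n10.depth = "yky"  ["y" ++ C₁.pre]
19. n11.off = 20  [terminal]
20. n12.lim = 3  [terminal]
21. n13.off = -2  [terminal]
22. n10.idx = 16  [b₁.off + 18]
23. n14.pre = 21  [B₀.idx + 5]
24. n14.depth = "kyp"  [C₁.pre ++ "p"]
25. n15.tag = false  [terminal]
26. n16.env = 19  [terminal]
27. n17.tag = false  [terminal]
28. n14.idx = 26  [len(B.depth) + 23]
29. n6.env = 7  [B₁.idx - 19]
30. n6.pre = "kyp"  [C₁.pre ++ "p"]
31. n0.cnt = false  [C.env > 7]
32. n0.idx = false  [C.env > 7]
33. n0.pre = true  [true]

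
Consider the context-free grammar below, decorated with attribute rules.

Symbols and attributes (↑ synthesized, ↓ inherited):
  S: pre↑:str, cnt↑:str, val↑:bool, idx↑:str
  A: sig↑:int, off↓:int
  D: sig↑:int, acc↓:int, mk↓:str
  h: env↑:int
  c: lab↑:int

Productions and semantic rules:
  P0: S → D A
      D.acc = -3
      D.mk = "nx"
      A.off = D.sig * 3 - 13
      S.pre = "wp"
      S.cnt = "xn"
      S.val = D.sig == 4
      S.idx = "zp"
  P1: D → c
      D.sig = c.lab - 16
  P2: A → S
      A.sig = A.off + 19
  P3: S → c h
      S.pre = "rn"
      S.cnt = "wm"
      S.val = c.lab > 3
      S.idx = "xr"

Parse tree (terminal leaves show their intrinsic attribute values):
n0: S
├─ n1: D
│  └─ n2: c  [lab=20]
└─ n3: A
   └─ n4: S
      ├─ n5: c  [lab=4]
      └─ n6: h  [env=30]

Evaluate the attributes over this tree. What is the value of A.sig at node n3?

1. n1.acc = -3  [-3]
2. n1.mk = "nx"  ["nx"]
3. n2.lab = 20  [terminal]
4. n1.sig = 4  [c.lab - 16]
5. n3.off = -1  [D.sig * 3 - 13]
6. n5.lab = 4  [terminal]
7. n6.env = 30  [terminal]
8. n4.pre = "rn"  ["rn"]
9. n4.cnt = "wm"  ["wm"]
10. n4.val = true  [c.lab > 3]
11. n4.idx = "xr"  ["xr"]
12. n3.sig = 18  [A.off + 19]
13. n0.pre = "wp"  ["wp"]
14. n0.cnt = "xn"  ["xn"]
15. n0.val = true  [D.sig == 4]
16. n0.idx = "zp"  ["zp"]

18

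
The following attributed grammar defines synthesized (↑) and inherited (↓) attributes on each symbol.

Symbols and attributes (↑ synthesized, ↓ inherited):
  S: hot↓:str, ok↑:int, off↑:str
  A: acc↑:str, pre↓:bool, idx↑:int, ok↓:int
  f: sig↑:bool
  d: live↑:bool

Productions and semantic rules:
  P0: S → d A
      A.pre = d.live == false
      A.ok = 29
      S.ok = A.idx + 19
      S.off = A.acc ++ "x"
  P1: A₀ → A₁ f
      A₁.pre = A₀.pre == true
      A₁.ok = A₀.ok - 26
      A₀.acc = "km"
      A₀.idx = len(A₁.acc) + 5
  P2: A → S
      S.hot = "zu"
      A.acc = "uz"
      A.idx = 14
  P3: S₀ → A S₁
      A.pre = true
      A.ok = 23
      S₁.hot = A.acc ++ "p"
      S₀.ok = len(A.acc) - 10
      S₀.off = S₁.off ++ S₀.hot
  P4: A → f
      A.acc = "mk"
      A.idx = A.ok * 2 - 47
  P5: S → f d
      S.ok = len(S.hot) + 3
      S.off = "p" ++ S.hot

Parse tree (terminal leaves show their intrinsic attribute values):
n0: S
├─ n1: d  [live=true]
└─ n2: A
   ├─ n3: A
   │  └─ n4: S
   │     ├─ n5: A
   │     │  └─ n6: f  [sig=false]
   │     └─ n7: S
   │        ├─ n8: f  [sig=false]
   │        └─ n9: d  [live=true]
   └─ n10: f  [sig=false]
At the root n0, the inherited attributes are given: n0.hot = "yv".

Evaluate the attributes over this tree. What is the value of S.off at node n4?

"pmkpzu"

1. n0.hot = "yv"  [given at root]
2. n1.live = true  [terminal]
3. n2.pre = false  [d.live == false]
4. n2.ok = 29  [29]
5. n3.pre = false  [A₀.pre == true]
6. n3.ok = 3  [A₀.ok - 26]
7. n4.hot = "zu"  ["zu"]
8. n5.pre = true  [true]
9. n5.ok = 23  [23]
10. n6.sig = false  [terminal]
11. n5.acc = "mk"  ["mk"]
12. n5.idx = -1  [A.ok * 2 - 47]
13. n7.hot = "mkp"  [A.acc ++ "p"]
14. n8.sig = false  [terminal]
15. n9.live = true  [terminal]
16. n7.ok = 6  [len(S.hot) + 3]
17. n7.off = "pmkp"  ["p" ++ S.hot]
18. n4.ok = -8  [len(A.acc) - 10]
19. n4.off = "pmkpzu"  [S₁.off ++ S₀.hot]
20. n3.acc = "uz"  ["uz"]
21. n3.idx = 14  [14]
22. n10.sig = false  [terminal]
23. n2.acc = "km"  ["km"]
24. n2.idx = 7  [len(A₁.acc) + 5]
25. n0.ok = 26  [A.idx + 19]
26. n0.off = "kmx"  [A.acc ++ "x"]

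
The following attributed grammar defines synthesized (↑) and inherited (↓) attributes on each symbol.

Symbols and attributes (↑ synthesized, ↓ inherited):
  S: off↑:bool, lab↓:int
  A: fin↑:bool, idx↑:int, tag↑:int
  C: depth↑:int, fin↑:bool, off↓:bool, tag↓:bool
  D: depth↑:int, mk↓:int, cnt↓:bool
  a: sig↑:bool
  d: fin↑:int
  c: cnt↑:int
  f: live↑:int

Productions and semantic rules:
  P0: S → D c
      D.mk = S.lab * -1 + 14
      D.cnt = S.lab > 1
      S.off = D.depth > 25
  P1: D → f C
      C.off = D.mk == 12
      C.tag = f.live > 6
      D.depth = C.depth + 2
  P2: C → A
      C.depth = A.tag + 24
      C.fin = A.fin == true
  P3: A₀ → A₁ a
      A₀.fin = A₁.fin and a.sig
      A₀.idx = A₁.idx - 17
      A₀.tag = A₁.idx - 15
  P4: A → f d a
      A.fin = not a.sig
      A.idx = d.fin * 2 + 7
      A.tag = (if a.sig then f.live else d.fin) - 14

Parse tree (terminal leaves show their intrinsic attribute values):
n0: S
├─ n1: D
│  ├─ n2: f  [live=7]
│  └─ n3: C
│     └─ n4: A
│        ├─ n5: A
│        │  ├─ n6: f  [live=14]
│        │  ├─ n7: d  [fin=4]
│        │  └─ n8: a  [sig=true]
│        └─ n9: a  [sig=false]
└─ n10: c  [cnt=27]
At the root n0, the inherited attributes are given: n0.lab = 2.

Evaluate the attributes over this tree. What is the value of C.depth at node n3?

1. n0.lab = 2  [given at root]
2. n1.mk = 12  [S.lab * -1 + 14]
3. n1.cnt = true  [S.lab > 1]
4. n2.live = 7  [terminal]
5. n3.off = true  [D.mk == 12]
6. n3.tag = true  [f.live > 6]
7. n6.live = 14  [terminal]
8. n7.fin = 4  [terminal]
9. n8.sig = true  [terminal]
10. n5.fin = false  [not a.sig]
11. n5.idx = 15  [d.fin * 2 + 7]
12. n5.tag = 0  [(if a.sig then f.live else d.fin) - 14]
13. n9.sig = false  [terminal]
14. n4.fin = false  [A₁.fin and a.sig]
15. n4.idx = -2  [A₁.idx - 17]
16. n4.tag = 0  [A₁.idx - 15]
17. n3.depth = 24  [A.tag + 24]
18. n3.fin = false  [A.fin == true]
19. n1.depth = 26  [C.depth + 2]
20. n10.cnt = 27  [terminal]
21. n0.off = true  [D.depth > 25]

24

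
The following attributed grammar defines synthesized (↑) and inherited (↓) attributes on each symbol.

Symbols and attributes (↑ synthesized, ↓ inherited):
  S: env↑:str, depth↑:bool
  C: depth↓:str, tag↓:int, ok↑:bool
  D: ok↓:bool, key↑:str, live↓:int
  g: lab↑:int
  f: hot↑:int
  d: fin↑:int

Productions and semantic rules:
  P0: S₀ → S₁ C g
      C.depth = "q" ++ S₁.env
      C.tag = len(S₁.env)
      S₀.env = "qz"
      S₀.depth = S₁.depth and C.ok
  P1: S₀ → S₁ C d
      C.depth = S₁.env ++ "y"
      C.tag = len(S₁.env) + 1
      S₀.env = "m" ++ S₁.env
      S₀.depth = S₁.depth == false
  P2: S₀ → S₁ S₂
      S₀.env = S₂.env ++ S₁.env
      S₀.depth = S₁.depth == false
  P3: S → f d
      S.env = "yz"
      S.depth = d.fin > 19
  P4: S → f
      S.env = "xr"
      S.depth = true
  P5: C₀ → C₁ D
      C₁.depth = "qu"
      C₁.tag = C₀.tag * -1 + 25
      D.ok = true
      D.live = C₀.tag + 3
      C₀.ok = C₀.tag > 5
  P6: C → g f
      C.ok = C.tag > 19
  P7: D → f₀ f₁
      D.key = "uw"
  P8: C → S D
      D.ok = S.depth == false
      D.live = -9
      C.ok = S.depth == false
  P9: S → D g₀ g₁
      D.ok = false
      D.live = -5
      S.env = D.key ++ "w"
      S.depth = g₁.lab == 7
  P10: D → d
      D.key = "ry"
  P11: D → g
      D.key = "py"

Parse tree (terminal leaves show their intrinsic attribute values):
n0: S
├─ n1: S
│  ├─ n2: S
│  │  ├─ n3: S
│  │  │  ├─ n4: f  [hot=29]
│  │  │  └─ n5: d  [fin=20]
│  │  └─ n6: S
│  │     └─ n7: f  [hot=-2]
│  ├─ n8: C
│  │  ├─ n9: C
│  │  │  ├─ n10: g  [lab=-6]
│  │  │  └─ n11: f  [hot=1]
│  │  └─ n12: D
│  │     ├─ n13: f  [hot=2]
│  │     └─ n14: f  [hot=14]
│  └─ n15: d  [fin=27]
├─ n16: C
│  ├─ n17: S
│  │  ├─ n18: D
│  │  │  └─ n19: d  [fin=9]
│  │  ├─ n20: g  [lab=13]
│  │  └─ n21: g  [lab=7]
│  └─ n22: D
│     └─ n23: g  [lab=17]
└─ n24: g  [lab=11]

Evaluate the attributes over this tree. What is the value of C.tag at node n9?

20

1. n4.hot = 29  [terminal]
2. n5.fin = 20  [terminal]
3. n3.env = "yz"  ["yz"]
4. n3.depth = true  [d.fin > 19]
5. n7.hot = -2  [terminal]
6. n6.env = "xr"  ["xr"]
7. n6.depth = true  [true]
8. n2.env = "xryz"  [S₂.env ++ S₁.env]
9. n2.depth = false  [S₁.depth == false]
10. n8.depth = "xryzy"  [S₁.env ++ "y"]
11. n8.tag = 5  [len(S₁.env) + 1]
12. n9.depth = "qu"  ["qu"]
13. n9.tag = 20  [C₀.tag * -1 + 25]
14. n10.lab = -6  [terminal]
15. n11.hot = 1  [terminal]
16. n9.ok = true  [C.tag > 19]
17. n12.ok = true  [true]
18. n12.live = 8  [C₀.tag + 3]
19. n13.hot = 2  [terminal]
20. n14.hot = 14  [terminal]
21. n12.key = "uw"  ["uw"]
22. n8.ok = false  [C₀.tag > 5]
23. n15.fin = 27  [terminal]
24. n1.env = "mxryz"  ["m" ++ S₁.env]
25. n1.depth = true  [S₁.depth == false]
26. n16.depth = "qmxryz"  ["q" ++ S₁.env]
27. n16.tag = 5  [len(S₁.env)]
28. n18.ok = false  [false]
29. n18.live = -5  [-5]
30. n19.fin = 9  [terminal]
31. n18.key = "ry"  ["ry"]
32. n20.lab = 13  [terminal]
33. n21.lab = 7  [terminal]
34. n17.env = "ryw"  [D.key ++ "w"]
35. n17.depth = true  [g₁.lab == 7]
36. n22.ok = false  [S.depth == false]
37. n22.live = -9  [-9]
38. n23.lab = 17  [terminal]
39. n22.key = "py"  ["py"]
40. n16.ok = false  [S.depth == false]
41. n24.lab = 11  [terminal]
42. n0.env = "qz"  ["qz"]
43. n0.depth = false  [S₁.depth and C.ok]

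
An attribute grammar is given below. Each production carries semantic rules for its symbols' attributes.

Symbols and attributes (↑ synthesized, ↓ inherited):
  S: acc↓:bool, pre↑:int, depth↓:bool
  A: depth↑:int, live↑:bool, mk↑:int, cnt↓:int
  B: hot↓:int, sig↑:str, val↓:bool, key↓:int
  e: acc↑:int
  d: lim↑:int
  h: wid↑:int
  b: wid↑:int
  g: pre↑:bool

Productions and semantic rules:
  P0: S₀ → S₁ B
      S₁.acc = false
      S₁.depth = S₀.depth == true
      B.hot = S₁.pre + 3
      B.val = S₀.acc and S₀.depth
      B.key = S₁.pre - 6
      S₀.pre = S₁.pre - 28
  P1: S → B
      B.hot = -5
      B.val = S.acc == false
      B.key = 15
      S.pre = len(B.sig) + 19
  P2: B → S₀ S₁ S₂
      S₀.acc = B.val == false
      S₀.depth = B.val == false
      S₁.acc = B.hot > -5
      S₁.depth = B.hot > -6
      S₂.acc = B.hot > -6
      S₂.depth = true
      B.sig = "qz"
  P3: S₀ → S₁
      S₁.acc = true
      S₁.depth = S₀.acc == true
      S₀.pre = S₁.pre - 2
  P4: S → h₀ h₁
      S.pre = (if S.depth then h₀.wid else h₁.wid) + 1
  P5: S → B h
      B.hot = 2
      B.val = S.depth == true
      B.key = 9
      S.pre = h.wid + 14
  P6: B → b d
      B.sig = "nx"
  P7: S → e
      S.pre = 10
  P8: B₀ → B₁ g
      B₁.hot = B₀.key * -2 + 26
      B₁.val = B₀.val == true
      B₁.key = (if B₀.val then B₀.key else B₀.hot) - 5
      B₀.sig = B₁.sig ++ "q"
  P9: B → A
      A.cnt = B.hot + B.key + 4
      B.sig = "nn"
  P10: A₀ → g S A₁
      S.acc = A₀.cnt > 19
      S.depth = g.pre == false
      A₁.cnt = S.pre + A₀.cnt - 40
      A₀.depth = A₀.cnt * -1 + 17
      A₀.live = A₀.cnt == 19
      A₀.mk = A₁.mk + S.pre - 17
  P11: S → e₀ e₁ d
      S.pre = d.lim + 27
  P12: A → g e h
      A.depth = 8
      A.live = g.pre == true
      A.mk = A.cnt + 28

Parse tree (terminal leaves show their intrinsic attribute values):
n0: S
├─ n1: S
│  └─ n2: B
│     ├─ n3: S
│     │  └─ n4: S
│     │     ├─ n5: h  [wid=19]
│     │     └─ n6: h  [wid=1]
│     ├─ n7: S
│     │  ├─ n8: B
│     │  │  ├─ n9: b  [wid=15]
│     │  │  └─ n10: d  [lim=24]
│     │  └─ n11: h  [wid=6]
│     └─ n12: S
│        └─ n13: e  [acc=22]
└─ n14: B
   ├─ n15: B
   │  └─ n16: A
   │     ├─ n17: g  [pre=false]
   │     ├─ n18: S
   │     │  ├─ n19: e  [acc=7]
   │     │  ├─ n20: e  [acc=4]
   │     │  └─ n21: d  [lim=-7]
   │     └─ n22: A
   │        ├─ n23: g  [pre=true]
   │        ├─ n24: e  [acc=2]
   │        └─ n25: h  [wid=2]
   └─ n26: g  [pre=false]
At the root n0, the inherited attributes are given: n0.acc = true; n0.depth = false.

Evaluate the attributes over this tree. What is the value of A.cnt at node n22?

1. n0.acc = true  [given at root]
2. n0.depth = false  [given at root]
3. n1.acc = false  [false]
4. n1.depth = false  [S₀.depth == true]
5. n2.hot = -5  [-5]
6. n2.val = true  [S.acc == false]
7. n2.key = 15  [15]
8. n3.acc = false  [B.val == false]
9. n3.depth = false  [B.val == false]
10. n4.acc = true  [true]
11. n4.depth = false  [S₀.acc == true]
12. n5.wid = 19  [terminal]
13. n6.wid = 1  [terminal]
14. n4.pre = 2  [(if S.depth then h₀.wid else h₁.wid) + 1]
15. n3.pre = 0  [S₁.pre - 2]
16. n7.acc = false  [B.hot > -5]
17. n7.depth = true  [B.hot > -6]
18. n8.hot = 2  [2]
19. n8.val = true  [S.depth == true]
20. n8.key = 9  [9]
21. n9.wid = 15  [terminal]
22. n10.lim = 24  [terminal]
23. n8.sig = "nx"  ["nx"]
24. n11.wid = 6  [terminal]
25. n7.pre = 20  [h.wid + 14]
26. n12.acc = true  [B.hot > -6]
27. n12.depth = true  [true]
28. n13.acc = 22  [terminal]
29. n12.pre = 10  [10]
30. n2.sig = "qz"  ["qz"]
31. n1.pre = 21  [len(B.sig) + 19]
32. n14.hot = 24  [S₁.pre + 3]
33. n14.val = false  [S₀.acc and S₀.depth]
34. n14.key = 15  [S₁.pre - 6]
35. n15.hot = -4  [B₀.key * -2 + 26]
36. n15.val = false  [B₀.val == true]
37. n15.key = 19  [(if B₀.val then B₀.key else B₀.hot) - 5]
38. n16.cnt = 19  [B.hot + B.key + 4]
39. n17.pre = false  [terminal]
40. n18.acc = false  [A₀.cnt > 19]
41. n18.depth = true  [g.pre == false]
42. n19.acc = 7  [terminal]
43. n20.acc = 4  [terminal]
44. n21.lim = -7  [terminal]
45. n18.pre = 20  [d.lim + 27]
46. n22.cnt = -1  [S.pre + A₀.cnt - 40]
47. n23.pre = true  [terminal]
48. n24.acc = 2  [terminal]
49. n25.wid = 2  [terminal]
50. n22.depth = 8  [8]
51. n22.live = true  [g.pre == true]
52. n22.mk = 27  [A.cnt + 28]
53. n16.depth = -2  [A₀.cnt * -1 + 17]
54. n16.live = true  [A₀.cnt == 19]
55. n16.mk = 30  [A₁.mk + S.pre - 17]
56. n15.sig = "nn"  ["nn"]
57. n26.pre = false  [terminal]
58. n14.sig = "nnq"  [B₁.sig ++ "q"]
59. n0.pre = -7  [S₁.pre - 28]

-1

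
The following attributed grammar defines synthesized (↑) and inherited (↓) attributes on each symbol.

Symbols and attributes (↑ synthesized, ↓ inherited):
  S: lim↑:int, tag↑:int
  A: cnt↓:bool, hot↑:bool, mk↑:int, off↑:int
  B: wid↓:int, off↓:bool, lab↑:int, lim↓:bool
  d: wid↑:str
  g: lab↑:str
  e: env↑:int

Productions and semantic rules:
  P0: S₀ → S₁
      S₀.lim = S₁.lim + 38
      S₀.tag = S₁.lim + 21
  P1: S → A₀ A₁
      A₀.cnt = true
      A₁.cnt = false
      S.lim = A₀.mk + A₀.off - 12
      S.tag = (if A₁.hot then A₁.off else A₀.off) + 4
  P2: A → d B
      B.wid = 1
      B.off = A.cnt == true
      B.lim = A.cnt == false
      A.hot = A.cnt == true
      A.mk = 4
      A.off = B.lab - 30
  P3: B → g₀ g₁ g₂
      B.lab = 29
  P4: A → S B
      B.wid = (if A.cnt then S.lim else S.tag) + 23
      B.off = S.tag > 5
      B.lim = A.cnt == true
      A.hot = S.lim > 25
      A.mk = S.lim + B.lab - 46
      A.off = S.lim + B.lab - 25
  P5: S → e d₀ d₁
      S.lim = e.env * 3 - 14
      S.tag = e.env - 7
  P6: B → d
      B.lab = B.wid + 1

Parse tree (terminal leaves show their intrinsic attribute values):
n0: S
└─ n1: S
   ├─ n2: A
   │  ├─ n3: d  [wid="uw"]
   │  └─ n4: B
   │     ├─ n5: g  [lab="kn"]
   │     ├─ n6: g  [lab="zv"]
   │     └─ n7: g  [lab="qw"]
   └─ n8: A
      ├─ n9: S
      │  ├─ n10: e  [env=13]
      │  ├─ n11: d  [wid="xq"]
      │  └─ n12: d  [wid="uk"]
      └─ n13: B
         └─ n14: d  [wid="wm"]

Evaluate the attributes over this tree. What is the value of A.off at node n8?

1. n2.cnt = true  [true]
2. n3.wid = "uw"  [terminal]
3. n4.wid = 1  [1]
4. n4.off = true  [A.cnt == true]
5. n4.lim = false  [A.cnt == false]
6. n5.lab = "kn"  [terminal]
7. n6.lab = "zv"  [terminal]
8. n7.lab = "qw"  [terminal]
9. n4.lab = 29  [29]
10. n2.hot = true  [A.cnt == true]
11. n2.mk = 4  [4]
12. n2.off = -1  [B.lab - 30]
13. n8.cnt = false  [false]
14. n10.env = 13  [terminal]
15. n11.wid = "xq"  [terminal]
16. n12.wid = "uk"  [terminal]
17. n9.lim = 25  [e.env * 3 - 14]
18. n9.tag = 6  [e.env - 7]
19. n13.wid = 29  [(if A.cnt then S.lim else S.tag) + 23]
20. n13.off = true  [S.tag > 5]
21. n13.lim = false  [A.cnt == true]
22. n14.wid = "wm"  [terminal]
23. n13.lab = 30  [B.wid + 1]
24. n8.hot = false  [S.lim > 25]
25. n8.mk = 9  [S.lim + B.lab - 46]
26. n8.off = 30  [S.lim + B.lab - 25]
27. n1.lim = -9  [A₀.mk + A₀.off - 12]
28. n1.tag = 3  [(if A₁.hot then A₁.off else A₀.off) + 4]
29. n0.lim = 29  [S₁.lim + 38]
30. n0.tag = 12  [S₁.lim + 21]

30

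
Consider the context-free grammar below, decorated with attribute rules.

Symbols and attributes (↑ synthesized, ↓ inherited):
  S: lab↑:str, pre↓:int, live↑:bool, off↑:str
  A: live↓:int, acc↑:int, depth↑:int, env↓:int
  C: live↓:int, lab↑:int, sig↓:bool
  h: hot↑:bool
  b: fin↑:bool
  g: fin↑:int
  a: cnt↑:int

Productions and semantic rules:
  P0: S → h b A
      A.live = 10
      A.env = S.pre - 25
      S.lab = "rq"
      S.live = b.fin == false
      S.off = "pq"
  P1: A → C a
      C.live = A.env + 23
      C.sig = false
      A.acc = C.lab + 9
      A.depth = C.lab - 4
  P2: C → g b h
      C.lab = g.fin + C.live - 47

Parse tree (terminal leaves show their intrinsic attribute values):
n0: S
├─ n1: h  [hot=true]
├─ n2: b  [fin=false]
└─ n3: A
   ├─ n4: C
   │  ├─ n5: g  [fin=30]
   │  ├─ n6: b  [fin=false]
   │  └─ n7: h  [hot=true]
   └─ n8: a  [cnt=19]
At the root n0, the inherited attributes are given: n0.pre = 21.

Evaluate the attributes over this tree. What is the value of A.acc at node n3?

1. n0.pre = 21  [given at root]
2. n1.hot = true  [terminal]
3. n2.fin = false  [terminal]
4. n3.live = 10  [10]
5. n3.env = -4  [S.pre - 25]
6. n4.live = 19  [A.env + 23]
7. n4.sig = false  [false]
8. n5.fin = 30  [terminal]
9. n6.fin = false  [terminal]
10. n7.hot = true  [terminal]
11. n4.lab = 2  [g.fin + C.live - 47]
12. n8.cnt = 19  [terminal]
13. n3.acc = 11  [C.lab + 9]
14. n3.depth = -2  [C.lab - 4]
15. n0.lab = "rq"  ["rq"]
16. n0.live = true  [b.fin == false]
17. n0.off = "pq"  ["pq"]

11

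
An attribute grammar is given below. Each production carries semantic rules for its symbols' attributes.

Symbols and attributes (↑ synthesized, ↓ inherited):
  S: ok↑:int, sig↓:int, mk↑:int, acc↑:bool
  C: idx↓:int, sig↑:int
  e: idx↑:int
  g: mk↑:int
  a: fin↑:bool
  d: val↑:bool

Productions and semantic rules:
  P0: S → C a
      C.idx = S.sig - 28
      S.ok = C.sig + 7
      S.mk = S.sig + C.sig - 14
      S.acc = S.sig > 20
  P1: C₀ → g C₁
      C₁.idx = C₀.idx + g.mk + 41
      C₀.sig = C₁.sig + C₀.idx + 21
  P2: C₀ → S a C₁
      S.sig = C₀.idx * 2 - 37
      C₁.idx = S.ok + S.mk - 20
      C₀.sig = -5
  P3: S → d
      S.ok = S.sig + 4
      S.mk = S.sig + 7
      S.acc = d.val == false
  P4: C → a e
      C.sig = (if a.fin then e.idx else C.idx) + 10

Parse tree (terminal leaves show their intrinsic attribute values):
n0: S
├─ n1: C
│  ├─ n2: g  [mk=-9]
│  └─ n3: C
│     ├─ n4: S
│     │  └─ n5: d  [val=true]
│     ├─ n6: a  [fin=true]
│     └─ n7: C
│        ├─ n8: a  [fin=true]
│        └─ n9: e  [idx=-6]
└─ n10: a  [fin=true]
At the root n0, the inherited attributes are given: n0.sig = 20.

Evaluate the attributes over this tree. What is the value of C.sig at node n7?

1. n0.sig = 20  [given at root]
2. n1.idx = -8  [S.sig - 28]
3. n2.mk = -9  [terminal]
4. n3.idx = 24  [C₀.idx + g.mk + 41]
5. n4.sig = 11  [C₀.idx * 2 - 37]
6. n5.val = true  [terminal]
7. n4.ok = 15  [S.sig + 4]
8. n4.mk = 18  [S.sig + 7]
9. n4.acc = false  [d.val == false]
10. n6.fin = true  [terminal]
11. n7.idx = 13  [S.ok + S.mk - 20]
12. n8.fin = true  [terminal]
13. n9.idx = -6  [terminal]
14. n7.sig = 4  [(if a.fin then e.idx else C.idx) + 10]
15. n3.sig = -5  [-5]
16. n1.sig = 8  [C₁.sig + C₀.idx + 21]
17. n10.fin = true  [terminal]
18. n0.ok = 15  [C.sig + 7]
19. n0.mk = 14  [S.sig + C.sig - 14]
20. n0.acc = false  [S.sig > 20]

4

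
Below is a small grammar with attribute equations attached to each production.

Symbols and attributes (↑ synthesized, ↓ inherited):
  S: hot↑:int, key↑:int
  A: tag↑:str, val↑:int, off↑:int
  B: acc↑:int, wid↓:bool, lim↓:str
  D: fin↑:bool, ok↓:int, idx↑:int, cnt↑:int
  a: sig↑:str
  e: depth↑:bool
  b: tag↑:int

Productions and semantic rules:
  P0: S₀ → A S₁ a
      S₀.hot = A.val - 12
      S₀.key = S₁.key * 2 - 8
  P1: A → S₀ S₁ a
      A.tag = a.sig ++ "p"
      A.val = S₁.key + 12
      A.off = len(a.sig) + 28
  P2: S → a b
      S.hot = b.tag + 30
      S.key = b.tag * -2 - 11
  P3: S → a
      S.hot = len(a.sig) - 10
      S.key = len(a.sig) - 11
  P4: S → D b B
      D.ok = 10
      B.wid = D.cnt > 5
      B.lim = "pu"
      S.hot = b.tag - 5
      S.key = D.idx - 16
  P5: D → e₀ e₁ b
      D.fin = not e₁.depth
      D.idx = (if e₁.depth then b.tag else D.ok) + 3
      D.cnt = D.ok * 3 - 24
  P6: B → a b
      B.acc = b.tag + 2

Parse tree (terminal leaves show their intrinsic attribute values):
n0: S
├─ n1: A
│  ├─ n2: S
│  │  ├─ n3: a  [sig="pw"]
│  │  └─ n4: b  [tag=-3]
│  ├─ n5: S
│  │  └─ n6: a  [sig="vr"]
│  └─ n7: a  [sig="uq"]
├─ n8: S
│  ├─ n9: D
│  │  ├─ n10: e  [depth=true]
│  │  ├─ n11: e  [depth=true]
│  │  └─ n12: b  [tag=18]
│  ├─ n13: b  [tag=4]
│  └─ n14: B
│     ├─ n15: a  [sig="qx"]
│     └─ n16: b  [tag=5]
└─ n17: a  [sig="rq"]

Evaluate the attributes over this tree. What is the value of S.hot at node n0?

1. n3.sig = "pw"  [terminal]
2. n4.tag = -3  [terminal]
3. n2.hot = 27  [b.tag + 30]
4. n2.key = -5  [b.tag * -2 - 11]
5. n6.sig = "vr"  [terminal]
6. n5.hot = -8  [len(a.sig) - 10]
7. n5.key = -9  [len(a.sig) - 11]
8. n7.sig = "uq"  [terminal]
9. n1.tag = "uqp"  [a.sig ++ "p"]
10. n1.val = 3  [S₁.key + 12]
11. n1.off = 30  [len(a.sig) + 28]
12. n9.ok = 10  [10]
13. n10.depth = true  [terminal]
14. n11.depth = true  [terminal]
15. n12.tag = 18  [terminal]
16. n9.fin = false  [not e₁.depth]
17. n9.idx = 21  [(if e₁.depth then b.tag else D.ok) + 3]
18. n9.cnt = 6  [D.ok * 3 - 24]
19. n13.tag = 4  [terminal]
20. n14.wid = true  [D.cnt > 5]
21. n14.lim = "pu"  ["pu"]
22. n15.sig = "qx"  [terminal]
23. n16.tag = 5  [terminal]
24. n14.acc = 7  [b.tag + 2]
25. n8.hot = -1  [b.tag - 5]
26. n8.key = 5  [D.idx - 16]
27. n17.sig = "rq"  [terminal]
28. n0.hot = -9  [A.val - 12]
29. n0.key = 2  [S₁.key * 2 - 8]

-9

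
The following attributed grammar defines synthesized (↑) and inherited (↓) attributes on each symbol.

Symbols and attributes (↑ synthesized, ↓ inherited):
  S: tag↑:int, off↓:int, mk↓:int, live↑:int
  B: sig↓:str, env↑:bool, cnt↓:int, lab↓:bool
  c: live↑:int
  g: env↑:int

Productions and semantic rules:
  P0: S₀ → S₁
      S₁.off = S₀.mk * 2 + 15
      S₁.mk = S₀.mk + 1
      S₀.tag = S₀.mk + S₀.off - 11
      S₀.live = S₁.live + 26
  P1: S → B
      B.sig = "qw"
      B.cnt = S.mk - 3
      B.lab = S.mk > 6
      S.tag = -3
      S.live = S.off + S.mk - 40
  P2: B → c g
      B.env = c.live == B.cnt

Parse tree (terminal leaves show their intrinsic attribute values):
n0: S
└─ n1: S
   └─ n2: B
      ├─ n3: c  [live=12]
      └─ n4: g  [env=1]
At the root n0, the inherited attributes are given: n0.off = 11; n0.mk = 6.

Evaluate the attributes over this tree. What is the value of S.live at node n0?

20

1. n0.off = 11  [given at root]
2. n0.mk = 6  [given at root]
3. n1.off = 27  [S₀.mk * 2 + 15]
4. n1.mk = 7  [S₀.mk + 1]
5. n2.sig = "qw"  ["qw"]
6. n2.cnt = 4  [S.mk - 3]
7. n2.lab = true  [S.mk > 6]
8. n3.live = 12  [terminal]
9. n4.env = 1  [terminal]
10. n2.env = false  [c.live == B.cnt]
11. n1.tag = -3  [-3]
12. n1.live = -6  [S.off + S.mk - 40]
13. n0.tag = 6  [S₀.mk + S₀.off - 11]
14. n0.live = 20  [S₁.live + 26]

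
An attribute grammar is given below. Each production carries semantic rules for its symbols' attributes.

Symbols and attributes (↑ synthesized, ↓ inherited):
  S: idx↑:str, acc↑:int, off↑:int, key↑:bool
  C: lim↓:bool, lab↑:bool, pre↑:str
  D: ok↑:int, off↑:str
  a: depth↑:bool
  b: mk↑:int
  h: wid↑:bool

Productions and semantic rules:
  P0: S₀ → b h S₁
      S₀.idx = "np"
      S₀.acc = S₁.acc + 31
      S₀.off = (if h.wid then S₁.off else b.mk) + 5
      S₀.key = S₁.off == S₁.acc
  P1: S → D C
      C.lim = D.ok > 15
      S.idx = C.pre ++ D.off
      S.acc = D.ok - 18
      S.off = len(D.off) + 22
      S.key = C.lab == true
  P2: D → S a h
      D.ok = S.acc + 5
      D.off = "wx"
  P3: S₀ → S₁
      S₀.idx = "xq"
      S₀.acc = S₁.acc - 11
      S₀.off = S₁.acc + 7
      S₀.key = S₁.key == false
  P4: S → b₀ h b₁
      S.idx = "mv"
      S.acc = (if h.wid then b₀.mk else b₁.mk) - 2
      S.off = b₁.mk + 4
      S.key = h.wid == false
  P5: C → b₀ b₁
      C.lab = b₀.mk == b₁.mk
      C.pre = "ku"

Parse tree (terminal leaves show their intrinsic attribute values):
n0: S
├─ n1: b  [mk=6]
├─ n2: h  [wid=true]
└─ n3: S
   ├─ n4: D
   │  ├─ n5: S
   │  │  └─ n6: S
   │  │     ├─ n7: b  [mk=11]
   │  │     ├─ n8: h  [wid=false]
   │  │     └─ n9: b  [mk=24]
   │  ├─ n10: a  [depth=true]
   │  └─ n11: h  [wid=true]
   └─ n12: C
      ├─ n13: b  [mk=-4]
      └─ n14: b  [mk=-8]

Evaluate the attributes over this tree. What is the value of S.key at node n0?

false

1. n1.mk = 6  [terminal]
2. n2.wid = true  [terminal]
3. n7.mk = 11  [terminal]
4. n8.wid = false  [terminal]
5. n9.mk = 24  [terminal]
6. n6.idx = "mv"  ["mv"]
7. n6.acc = 22  [(if h.wid then b₀.mk else b₁.mk) - 2]
8. n6.off = 28  [b₁.mk + 4]
9. n6.key = true  [h.wid == false]
10. n5.idx = "xq"  ["xq"]
11. n5.acc = 11  [S₁.acc - 11]
12. n5.off = 29  [S₁.acc + 7]
13. n5.key = false  [S₁.key == false]
14. n10.depth = true  [terminal]
15. n11.wid = true  [terminal]
16. n4.ok = 16  [S.acc + 5]
17. n4.off = "wx"  ["wx"]
18. n12.lim = true  [D.ok > 15]
19. n13.mk = -4  [terminal]
20. n14.mk = -8  [terminal]
21. n12.lab = false  [b₀.mk == b₁.mk]
22. n12.pre = "ku"  ["ku"]
23. n3.idx = "kuwx"  [C.pre ++ D.off]
24. n3.acc = -2  [D.ok - 18]
25. n3.off = 24  [len(D.off) + 22]
26. n3.key = false  [C.lab == true]
27. n0.idx = "np"  ["np"]
28. n0.acc = 29  [S₁.acc + 31]
29. n0.off = 29  [(if h.wid then S₁.off else b.mk) + 5]
30. n0.key = false  [S₁.off == S₁.acc]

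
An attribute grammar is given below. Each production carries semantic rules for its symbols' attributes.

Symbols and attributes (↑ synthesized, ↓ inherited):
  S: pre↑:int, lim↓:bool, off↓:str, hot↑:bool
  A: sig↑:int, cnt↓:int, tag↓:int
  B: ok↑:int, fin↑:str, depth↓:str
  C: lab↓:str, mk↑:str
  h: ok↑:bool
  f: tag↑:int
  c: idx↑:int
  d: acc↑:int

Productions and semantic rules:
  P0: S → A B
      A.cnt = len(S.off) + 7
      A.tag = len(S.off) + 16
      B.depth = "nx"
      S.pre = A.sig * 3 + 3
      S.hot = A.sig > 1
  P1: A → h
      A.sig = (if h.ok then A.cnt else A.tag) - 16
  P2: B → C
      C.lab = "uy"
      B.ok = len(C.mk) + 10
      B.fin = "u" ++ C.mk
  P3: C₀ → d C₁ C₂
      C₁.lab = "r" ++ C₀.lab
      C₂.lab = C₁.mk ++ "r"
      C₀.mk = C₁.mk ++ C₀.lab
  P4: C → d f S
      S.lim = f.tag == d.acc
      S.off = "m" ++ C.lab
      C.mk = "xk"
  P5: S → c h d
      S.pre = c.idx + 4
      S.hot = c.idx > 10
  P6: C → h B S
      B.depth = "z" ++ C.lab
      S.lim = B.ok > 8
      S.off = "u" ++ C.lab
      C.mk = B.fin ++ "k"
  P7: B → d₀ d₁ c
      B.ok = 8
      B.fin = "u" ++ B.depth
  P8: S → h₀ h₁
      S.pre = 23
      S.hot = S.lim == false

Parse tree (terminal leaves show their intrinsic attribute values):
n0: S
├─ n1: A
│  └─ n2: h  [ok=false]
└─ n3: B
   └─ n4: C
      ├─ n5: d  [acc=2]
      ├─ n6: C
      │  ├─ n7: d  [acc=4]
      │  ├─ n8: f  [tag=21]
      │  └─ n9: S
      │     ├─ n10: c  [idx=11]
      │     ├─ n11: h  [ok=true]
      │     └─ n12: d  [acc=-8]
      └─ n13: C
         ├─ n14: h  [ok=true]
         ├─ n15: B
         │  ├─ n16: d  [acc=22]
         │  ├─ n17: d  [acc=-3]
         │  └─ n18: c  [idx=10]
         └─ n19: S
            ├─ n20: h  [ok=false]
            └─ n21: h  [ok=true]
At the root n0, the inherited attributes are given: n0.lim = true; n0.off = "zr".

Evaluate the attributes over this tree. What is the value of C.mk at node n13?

"uzxkrk"

1. n0.lim = true  [given at root]
2. n0.off = "zr"  [given at root]
3. n1.cnt = 9  [len(S.off) + 7]
4. n1.tag = 18  [len(S.off) + 16]
5. n2.ok = false  [terminal]
6. n1.sig = 2  [(if h.ok then A.cnt else A.tag) - 16]
7. n3.depth = "nx"  ["nx"]
8. n4.lab = "uy"  ["uy"]
9. n5.acc = 2  [terminal]
10. n6.lab = "ruy"  ["r" ++ C₀.lab]
11. n7.acc = 4  [terminal]
12. n8.tag = 21  [terminal]
13. n9.lim = false  [f.tag == d.acc]
14. n9.off = "mruy"  ["m" ++ C.lab]
15. n10.idx = 11  [terminal]
16. n11.ok = true  [terminal]
17. n12.acc = -8  [terminal]
18. n9.pre = 15  [c.idx + 4]
19. n9.hot = true  [c.idx > 10]
20. n6.mk = "xk"  ["xk"]
21. n13.lab = "xkr"  [C₁.mk ++ "r"]
22. n14.ok = true  [terminal]
23. n15.depth = "zxkr"  ["z" ++ C.lab]
24. n16.acc = 22  [terminal]
25. n17.acc = -3  [terminal]
26. n18.idx = 10  [terminal]
27. n15.ok = 8  [8]
28. n15.fin = "uzxkr"  ["u" ++ B.depth]
29. n19.lim = false  [B.ok > 8]
30. n19.off = "uxkr"  ["u" ++ C.lab]
31. n20.ok = false  [terminal]
32. n21.ok = true  [terminal]
33. n19.pre = 23  [23]
34. n19.hot = true  [S.lim == false]
35. n13.mk = "uzxkrk"  [B.fin ++ "k"]
36. n4.mk = "xkuy"  [C₁.mk ++ C₀.lab]
37. n3.ok = 14  [len(C.mk) + 10]
38. n3.fin = "uxkuy"  ["u" ++ C.mk]
39. n0.pre = 9  [A.sig * 3 + 3]
40. n0.hot = true  [A.sig > 1]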